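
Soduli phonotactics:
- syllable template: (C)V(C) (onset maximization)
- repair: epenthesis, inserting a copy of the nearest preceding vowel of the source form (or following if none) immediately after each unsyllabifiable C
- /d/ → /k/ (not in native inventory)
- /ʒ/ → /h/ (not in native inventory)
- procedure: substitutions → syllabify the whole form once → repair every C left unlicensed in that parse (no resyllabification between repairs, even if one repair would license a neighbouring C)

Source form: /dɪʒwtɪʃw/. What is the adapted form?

kɪhwɪtɪʃwɪ

Substitution: /d/ → /k/, /ʒ/ → /h/, giving /kɪhwtɪʃw/.
The consonants /w/, /w/ cannot be parsed into a legal (C)V(C) syllable (at most one coda consonant is licensed; onsets are limited to one consonant).
Epenthesis after each stranded consonant: /w/ → /wɪ/, /w/ → /wɪ/.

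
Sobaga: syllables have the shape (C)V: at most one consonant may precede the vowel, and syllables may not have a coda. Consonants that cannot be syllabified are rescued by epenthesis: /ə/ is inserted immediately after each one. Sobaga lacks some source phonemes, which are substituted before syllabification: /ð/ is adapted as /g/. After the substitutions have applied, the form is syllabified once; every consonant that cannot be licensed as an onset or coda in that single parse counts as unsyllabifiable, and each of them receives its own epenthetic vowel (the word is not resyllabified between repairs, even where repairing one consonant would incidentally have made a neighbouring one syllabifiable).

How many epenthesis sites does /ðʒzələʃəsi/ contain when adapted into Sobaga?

After substitution the input is /gʒzələʃəsi/.
The unsyllabifiable consonants are /g/, /ʒ/; each receives one epenthetic vowel.

2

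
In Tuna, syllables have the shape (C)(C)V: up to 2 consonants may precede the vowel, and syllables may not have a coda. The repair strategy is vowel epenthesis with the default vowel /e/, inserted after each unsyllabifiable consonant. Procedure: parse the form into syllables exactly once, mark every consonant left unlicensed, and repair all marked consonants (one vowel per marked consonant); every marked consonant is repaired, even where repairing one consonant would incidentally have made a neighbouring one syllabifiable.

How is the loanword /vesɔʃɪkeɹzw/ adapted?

vesɔʃɪkeɹezewe

Under (C)(C)V, the unsyllabifiable consonants are /ɹ/, /z/, /w/ (no codas are permitted; onsets may contain at most 2 consonants).
Epenthesis after each stranded consonant: /ɹ/ → /ɹe/, /z/ → /ze/, /w/ → /we/.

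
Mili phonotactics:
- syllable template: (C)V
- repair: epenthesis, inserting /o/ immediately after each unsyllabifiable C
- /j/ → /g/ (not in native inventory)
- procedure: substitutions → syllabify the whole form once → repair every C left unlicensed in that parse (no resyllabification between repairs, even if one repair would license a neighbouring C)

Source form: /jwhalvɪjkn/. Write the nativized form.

Substitution: /j/ → /g/, giving /gwhalvɪgkn/.
Syllabifying with onset maximization leaves /g/, /w/, /l/, /g/, /k/, /n/ stranded (no codas are permitted; onsets are limited to one consonant).
Each unlicensed consonant becomes the onset of a new syllable: /g/ → /go/, /w/ → /wo/, /l/ → /lo/, /g/ → /go/, /k/ → /ko/, /n/ → /no/.

gowohalovɪgokono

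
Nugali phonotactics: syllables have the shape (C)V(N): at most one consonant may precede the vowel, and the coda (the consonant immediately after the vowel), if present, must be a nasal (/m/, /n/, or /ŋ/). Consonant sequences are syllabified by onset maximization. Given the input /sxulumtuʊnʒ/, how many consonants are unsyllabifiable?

2

Under (C)V(N), the unsyllabifiable consonants are /s/, /ʒ/ (only a nasal (/m/, /n/, or /ŋ/) is licensed in coda position; onsets are limited to one consonant).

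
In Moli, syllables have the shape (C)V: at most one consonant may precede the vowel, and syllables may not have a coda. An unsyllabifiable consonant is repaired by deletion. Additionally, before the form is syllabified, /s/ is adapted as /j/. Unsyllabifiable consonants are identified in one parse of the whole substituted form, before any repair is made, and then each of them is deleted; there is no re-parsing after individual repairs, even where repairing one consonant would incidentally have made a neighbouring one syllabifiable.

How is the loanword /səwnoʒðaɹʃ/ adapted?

Substitution: /s/ → /j/, giving /jəwnoʒðaɹʃ/.
Syllabifying with onset maximization leaves /w/, /ʒ/, /ɹ/, /ʃ/ stranded (no codas are permitted; onsets are limited to one consonant).
Deleting the stranded consonants removes /w/, /ʒ/, /ɹ/, /ʃ/.

jənoða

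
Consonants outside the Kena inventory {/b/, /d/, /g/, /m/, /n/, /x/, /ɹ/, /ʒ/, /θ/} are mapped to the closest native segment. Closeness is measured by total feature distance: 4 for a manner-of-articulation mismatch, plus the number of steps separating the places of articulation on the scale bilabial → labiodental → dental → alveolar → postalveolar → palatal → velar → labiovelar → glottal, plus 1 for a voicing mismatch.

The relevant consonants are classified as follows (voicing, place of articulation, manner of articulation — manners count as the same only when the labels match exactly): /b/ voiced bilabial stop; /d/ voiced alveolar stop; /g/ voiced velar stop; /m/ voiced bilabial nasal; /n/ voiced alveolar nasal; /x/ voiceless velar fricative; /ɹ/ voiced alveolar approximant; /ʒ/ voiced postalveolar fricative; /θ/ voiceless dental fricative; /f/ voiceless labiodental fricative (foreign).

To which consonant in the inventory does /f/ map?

θ

/θ/ is closest: same manner (fricative), place distance 1 (labiodental→dental), same voicing; total 1. Next closest is /ʒ/ at distance 4.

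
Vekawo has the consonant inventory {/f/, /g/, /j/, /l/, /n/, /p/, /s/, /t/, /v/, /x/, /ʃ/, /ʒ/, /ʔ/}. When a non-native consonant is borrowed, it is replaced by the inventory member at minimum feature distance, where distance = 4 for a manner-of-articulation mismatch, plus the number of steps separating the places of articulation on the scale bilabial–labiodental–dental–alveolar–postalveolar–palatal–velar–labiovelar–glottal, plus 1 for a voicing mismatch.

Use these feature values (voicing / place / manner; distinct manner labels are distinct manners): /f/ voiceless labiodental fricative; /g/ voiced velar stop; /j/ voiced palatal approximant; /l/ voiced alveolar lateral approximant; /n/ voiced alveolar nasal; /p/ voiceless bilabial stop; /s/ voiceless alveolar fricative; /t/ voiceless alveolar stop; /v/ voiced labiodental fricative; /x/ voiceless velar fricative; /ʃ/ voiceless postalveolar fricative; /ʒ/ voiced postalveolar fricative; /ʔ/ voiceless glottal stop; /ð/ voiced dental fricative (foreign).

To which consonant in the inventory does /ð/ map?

/v/ is closest: same manner (fricative), place distance 1 (dental→labiodental), same voicing; total 1. Next closest is /f/ at distance 2.

v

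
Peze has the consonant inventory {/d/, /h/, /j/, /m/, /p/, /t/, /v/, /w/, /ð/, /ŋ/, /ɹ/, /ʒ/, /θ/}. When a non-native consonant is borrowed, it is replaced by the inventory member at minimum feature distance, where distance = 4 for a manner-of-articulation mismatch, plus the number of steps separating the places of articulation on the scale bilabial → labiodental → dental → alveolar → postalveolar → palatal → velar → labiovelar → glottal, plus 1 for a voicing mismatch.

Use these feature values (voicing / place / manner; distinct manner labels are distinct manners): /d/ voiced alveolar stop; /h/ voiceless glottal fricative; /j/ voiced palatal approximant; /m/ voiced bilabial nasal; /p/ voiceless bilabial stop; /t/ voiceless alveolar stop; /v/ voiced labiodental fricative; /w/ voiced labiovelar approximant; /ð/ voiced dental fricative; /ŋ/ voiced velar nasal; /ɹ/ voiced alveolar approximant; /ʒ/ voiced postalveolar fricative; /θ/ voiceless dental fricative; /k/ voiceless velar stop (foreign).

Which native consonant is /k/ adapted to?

t

/t/ is closest: same manner (stop), place distance 3 (velar→alveolar), same voicing; total 3. Next closest is /d/ at distance 4.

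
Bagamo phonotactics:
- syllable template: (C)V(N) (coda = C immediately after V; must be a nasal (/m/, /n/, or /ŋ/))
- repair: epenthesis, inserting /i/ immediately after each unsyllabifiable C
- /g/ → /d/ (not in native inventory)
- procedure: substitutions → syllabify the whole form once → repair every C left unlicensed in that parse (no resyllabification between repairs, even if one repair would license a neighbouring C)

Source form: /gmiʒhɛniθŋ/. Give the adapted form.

dimiʒihɛniθiŋi

Substitution: /g/ → /d/, giving /dmiʒhɛniθŋ/.
Under (C)V(N), the unsyllabifiable consonants are /d/, /ʒ/, /θ/, /ŋ/ (only a nasal (/m/, /n/, or /ŋ/) is licensed in coda position; onsets are limited to one consonant).
Inserting the epenthetic vowel yields /d/ → /di/, /ʒ/ → /ʒi/, /θ/ → /θi/, /ŋ/ → /ŋi/.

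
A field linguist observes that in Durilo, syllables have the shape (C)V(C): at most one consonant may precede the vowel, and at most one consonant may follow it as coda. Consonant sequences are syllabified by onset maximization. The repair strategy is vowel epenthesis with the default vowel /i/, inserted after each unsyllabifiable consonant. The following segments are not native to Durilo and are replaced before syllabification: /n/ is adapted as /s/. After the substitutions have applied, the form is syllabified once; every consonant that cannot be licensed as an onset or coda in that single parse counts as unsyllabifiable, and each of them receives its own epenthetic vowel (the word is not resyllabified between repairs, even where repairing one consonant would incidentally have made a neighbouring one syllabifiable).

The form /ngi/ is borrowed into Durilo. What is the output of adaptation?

sigi

Substitution: /n/ → /s/, giving /sgi/.
The consonants /s/ cannot be parsed into a legal (C)V(C) syllable (at most one coda consonant is licensed; onsets are limited to one consonant).
Each unlicensed consonant becomes the onset of a new syllable: /s/ → /si/.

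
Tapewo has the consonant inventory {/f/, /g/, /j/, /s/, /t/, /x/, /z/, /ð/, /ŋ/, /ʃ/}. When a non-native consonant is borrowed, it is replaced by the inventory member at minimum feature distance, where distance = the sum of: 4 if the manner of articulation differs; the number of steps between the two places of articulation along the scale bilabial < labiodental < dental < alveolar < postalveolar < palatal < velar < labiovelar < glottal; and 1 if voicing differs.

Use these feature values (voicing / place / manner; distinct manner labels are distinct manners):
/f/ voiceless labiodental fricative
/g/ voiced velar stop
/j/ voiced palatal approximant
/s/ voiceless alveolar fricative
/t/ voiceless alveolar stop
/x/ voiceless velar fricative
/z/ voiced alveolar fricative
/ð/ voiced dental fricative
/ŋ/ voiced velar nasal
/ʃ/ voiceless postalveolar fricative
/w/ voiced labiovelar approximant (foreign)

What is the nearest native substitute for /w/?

j

/j/ is closest: same manner (approximant), place distance 2 (labiovelar→palatal), same voicing; total 2. Next closest is /g/ at distance 5.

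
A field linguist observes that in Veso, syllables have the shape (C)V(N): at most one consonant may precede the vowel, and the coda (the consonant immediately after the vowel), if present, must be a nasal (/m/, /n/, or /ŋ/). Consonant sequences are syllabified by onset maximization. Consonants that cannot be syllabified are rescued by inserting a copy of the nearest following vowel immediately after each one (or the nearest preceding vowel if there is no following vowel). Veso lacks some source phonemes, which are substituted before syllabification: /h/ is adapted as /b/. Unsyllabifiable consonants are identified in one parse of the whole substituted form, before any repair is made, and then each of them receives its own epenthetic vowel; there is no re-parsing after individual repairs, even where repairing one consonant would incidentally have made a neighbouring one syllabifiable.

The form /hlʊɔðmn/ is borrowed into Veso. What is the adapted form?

Substitution: /h/ → /b/, giving /blʊɔðmn/.
The consonants /b/, /ð/, /m/, /n/ cannot be parsed into a legal (C)V(N) syllable (only a nasal (/m/, /n/, or /ŋ/) is licensed in coda position; onsets are limited to one consonant).
Epenthesis after each stranded consonant: /b/ → /bʊ/, /ð/ → /ðɔ/, /m/ → /mɔ/, /n/ → /nɔ/.

bʊlʊɔðɔmɔnɔ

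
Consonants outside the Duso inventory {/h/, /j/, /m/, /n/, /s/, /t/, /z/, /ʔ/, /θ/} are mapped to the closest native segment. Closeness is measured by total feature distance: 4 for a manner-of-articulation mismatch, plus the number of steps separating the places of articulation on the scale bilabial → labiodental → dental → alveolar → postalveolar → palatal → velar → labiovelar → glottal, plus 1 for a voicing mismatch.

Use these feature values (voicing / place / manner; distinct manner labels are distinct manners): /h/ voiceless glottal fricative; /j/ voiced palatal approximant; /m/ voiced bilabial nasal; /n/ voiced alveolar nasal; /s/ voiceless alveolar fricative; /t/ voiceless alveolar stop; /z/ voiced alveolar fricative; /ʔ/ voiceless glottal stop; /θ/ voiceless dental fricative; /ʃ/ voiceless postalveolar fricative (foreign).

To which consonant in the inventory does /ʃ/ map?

/s/ is closest: same manner (fricative), place distance 1 (postalveolar→alveolar), same voicing; total 1. Next closest is /z/ at distance 2.

s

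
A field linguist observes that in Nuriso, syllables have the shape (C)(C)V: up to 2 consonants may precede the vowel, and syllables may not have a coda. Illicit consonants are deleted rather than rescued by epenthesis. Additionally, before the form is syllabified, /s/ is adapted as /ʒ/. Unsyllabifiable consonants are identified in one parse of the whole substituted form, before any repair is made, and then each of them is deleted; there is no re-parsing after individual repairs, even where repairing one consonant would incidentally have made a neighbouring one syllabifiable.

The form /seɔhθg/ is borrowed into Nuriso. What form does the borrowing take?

Substitution: /s/ → /ʒ/, giving /ʒeɔhθg/.
Syllabifying with onset maximization leaves /h/, /θ/, /g/ stranded (no codas are permitted; onsets may contain at most 2 consonants).
Each unlicensed consonant is deleted: /h/, /θ/, /g/.

ʒeɔ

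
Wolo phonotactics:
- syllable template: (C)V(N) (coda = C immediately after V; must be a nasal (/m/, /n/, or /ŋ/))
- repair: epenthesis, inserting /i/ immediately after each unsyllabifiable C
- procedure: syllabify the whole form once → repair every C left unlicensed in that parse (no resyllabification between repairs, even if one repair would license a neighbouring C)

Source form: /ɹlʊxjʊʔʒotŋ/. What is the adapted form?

ɹilʊxijʊʔiʒotiŋi

Under (C)V(N), the unsyllabifiable consonants are /ɹ/, /x/, /ʔ/, /t/, /ŋ/ (only a nasal (/m/, /n/, or /ŋ/) is licensed in coda position; onsets are limited to one consonant).
Epenthesis after each stranded consonant: /ɹ/ → /ɹi/, /x/ → /xi/, /ʔ/ → /ʔi/, /t/ → /ti/, /ŋ/ → /ŋi/.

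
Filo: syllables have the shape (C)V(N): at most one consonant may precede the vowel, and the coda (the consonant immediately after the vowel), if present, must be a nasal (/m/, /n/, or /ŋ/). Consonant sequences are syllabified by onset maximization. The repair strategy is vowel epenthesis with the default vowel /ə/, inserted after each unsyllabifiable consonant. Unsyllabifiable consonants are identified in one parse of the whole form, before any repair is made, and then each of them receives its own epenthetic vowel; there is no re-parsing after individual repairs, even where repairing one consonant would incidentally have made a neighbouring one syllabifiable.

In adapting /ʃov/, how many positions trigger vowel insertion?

1

The unsyllabifiable consonants are /v/; each receives one epenthetic vowel.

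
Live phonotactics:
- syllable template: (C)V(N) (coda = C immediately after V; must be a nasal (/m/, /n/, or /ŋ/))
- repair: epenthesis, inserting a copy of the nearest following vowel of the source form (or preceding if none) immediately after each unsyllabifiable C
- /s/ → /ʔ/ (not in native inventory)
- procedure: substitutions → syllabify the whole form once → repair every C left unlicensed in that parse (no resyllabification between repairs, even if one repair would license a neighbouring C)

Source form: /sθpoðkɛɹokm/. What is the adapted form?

Substitution: /s/ → /ʔ/, giving /ʔθpoðkɛɹokm/.
Under (C)V(N), the unsyllabifiable consonants are /ʔ/, /θ/, /ð/, /k/, /m/ (only a nasal (/m/, /n/, or /ŋ/) is licensed in coda position; onsets are limited to one consonant).
Inserting the epenthetic vowel yields /ʔ/ → /ʔo/, /θ/ → /θo/, /ð/ → /ðɛ/, /k/ → /ko/, /m/ → /mo/.

ʔoθopoðɛkɛɹokomo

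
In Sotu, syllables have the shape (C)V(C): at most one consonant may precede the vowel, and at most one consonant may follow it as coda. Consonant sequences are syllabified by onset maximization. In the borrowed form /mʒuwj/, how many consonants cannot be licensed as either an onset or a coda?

The consonants /m/, /j/ cannot be parsed into a legal (C)V(C) syllable (at most one coda consonant is licensed; onsets are limited to one consonant).

2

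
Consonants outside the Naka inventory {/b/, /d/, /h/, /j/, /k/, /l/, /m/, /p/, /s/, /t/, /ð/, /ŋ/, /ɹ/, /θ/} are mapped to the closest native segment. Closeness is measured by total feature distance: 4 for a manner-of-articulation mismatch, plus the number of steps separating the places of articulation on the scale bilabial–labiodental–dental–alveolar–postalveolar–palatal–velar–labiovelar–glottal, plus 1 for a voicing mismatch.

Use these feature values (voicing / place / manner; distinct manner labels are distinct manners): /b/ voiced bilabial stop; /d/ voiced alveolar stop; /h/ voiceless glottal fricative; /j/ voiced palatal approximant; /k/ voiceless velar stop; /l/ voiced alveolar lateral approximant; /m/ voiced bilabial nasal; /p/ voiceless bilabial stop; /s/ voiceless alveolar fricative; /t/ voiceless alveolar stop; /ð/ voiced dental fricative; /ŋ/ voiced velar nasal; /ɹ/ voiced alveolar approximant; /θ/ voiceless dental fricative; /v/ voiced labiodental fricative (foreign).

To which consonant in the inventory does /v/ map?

ð

/ð/ is closest: same manner (fricative), place distance 1 (labiodental→dental), same voicing; total 1. Next closest is /θ/ at distance 2.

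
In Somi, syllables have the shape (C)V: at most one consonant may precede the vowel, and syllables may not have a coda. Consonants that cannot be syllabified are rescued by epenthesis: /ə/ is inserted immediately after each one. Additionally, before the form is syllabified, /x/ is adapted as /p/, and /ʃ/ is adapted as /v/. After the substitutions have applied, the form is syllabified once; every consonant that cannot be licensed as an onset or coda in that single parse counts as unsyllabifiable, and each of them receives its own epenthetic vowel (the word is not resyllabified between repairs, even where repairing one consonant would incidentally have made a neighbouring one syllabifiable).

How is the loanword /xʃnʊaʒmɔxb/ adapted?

Substitution: /x/ → /p/, /ʃ/ → /v/, giving /pvnʊaʒmɔpb/.
The consonants /p/, /v/, /ʒ/, /p/, /b/ cannot be parsed into a legal (C)V syllable (no codas are permitted; onsets are limited to one consonant).
Epenthesis after each stranded consonant: /p/ → /pə/, /v/ → /və/, /ʒ/ → /ʒə/, /p/ → /pə/, /b/ → /bə/.

pəvənʊaʒəmɔpəbə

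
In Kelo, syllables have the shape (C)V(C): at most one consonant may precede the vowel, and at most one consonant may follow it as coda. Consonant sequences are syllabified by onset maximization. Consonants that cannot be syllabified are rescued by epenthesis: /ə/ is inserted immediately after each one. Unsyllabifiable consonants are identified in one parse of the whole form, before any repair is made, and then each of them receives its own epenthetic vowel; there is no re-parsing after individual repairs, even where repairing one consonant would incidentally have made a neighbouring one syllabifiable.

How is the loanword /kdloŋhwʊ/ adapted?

Syllabifying with onset maximization leaves /k/, /d/, /h/ stranded (at most one coda consonant is licensed; onsets are limited to one consonant).
Epenthesis after each stranded consonant: /k/ → /kə/, /d/ → /də/, /h/ → /hə/.

kədəloŋhəwʊ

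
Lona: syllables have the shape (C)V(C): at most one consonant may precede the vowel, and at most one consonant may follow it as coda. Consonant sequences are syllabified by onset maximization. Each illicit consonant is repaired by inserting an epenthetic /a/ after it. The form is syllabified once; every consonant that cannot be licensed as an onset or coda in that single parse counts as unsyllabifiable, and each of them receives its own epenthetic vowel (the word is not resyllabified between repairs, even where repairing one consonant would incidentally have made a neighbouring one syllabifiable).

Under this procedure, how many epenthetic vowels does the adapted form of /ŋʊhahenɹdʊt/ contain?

The unsyllabifiable consonants are /ɹ/; each receives one epenthetic vowel.

1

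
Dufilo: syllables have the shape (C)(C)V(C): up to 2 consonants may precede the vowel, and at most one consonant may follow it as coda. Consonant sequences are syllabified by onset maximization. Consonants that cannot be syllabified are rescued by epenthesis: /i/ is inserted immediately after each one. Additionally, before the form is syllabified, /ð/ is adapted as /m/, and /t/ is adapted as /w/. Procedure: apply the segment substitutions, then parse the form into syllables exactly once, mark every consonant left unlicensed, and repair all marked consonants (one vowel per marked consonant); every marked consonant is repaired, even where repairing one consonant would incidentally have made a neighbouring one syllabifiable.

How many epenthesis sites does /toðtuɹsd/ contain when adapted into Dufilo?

2

After substitution the input is /womwuɹsd/.
The unsyllabifiable consonants are /s/, /d/; each receives one epenthetic vowel.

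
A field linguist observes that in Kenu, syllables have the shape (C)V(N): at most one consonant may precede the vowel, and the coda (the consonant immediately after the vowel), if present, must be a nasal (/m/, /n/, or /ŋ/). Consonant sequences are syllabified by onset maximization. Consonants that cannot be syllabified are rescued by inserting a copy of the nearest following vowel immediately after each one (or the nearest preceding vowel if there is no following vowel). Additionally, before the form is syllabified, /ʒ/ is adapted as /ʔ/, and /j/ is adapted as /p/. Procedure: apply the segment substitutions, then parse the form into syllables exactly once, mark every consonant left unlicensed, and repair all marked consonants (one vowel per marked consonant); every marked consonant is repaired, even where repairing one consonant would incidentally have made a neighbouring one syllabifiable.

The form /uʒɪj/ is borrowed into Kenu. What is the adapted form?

uʔɪpɪ

Substitution: /ʒ/ → /ʔ/, /j/ → /p/, giving /uʔɪp/.
Under (C)V(N), the unsyllabifiable consonants are /p/ (only a nasal (/m/, /n/, or /ŋ/) is licensed in coda position; onsets are limited to one consonant).
Each unlicensed consonant becomes the onset of a new syllable: /p/ → /pɪ/.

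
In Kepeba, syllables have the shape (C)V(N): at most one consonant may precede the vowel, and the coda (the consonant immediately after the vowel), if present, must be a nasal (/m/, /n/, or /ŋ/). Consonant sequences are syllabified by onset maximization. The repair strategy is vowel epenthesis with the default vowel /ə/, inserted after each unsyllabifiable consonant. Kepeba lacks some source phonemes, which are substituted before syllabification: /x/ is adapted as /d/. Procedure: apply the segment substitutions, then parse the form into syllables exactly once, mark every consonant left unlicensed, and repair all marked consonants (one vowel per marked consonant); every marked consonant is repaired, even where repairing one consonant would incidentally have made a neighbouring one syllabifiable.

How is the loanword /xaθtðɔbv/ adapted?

daθətəðɔbəvə

Substitution: /x/ → /d/, giving /daθtðɔbv/.
Syllabifying with onset maximization leaves /θ/, /t/, /b/, /v/ stranded (only a nasal (/m/, /n/, or /ŋ/) is licensed in coda position; onsets are limited to one consonant).
Each unlicensed consonant becomes the onset of a new syllable: /θ/ → /θə/, /t/ → /tə/, /b/ → /bə/, /v/ → /və/.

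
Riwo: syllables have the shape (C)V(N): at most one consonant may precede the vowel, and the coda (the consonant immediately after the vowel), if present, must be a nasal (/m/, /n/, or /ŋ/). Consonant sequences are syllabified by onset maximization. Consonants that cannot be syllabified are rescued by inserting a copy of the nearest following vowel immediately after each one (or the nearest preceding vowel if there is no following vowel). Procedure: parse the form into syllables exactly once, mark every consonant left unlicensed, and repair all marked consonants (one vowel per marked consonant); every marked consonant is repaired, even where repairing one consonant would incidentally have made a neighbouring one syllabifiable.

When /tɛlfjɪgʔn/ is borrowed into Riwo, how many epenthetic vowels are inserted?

5

The unsyllabifiable consonants are /l/, /f/, /g/, /ʔ/, /n/; each receives one epenthetic vowel.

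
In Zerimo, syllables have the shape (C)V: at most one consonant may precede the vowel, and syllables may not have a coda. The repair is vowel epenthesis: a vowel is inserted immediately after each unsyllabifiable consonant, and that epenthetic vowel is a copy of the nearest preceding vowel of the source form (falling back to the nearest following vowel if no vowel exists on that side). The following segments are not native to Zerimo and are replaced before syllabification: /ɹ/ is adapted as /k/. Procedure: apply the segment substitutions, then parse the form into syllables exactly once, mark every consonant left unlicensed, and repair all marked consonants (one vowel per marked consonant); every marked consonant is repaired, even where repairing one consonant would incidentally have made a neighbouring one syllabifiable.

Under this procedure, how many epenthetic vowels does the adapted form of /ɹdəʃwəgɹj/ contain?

5

After substitution the input is /kdəʃwəgkj/.
The unsyllabifiable consonants are /k/, /ʃ/, /g/, /k/, /j/; each receives one epenthetic vowel.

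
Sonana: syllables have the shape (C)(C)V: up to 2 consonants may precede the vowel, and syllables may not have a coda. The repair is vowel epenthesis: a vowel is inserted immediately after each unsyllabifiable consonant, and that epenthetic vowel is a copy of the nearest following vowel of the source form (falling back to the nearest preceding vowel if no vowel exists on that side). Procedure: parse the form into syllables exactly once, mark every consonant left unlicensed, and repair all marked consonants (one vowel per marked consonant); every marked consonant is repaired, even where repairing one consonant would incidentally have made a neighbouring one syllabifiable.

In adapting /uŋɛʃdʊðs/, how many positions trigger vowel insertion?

2

The unsyllabifiable consonants are /ð/, /s/; each receives one epenthetic vowel.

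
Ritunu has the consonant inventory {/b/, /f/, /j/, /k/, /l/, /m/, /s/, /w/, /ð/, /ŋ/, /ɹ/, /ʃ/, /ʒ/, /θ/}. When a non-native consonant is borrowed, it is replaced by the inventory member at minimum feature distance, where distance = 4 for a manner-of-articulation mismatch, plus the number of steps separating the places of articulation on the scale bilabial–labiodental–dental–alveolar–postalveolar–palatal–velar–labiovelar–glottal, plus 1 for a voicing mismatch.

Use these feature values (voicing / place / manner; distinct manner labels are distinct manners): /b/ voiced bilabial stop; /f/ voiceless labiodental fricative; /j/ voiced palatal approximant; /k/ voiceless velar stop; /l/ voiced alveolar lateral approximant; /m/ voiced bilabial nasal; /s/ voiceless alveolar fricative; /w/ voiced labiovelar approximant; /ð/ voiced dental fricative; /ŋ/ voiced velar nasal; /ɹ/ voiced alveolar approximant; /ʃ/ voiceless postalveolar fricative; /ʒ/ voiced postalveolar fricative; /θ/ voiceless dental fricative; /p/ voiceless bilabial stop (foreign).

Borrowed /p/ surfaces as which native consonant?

b

/b/ is closest: same manner (stop), place distance 0 (bilabial→bilabial), voicing differs (+1); total 1. Next closest is /f/ at distance 5.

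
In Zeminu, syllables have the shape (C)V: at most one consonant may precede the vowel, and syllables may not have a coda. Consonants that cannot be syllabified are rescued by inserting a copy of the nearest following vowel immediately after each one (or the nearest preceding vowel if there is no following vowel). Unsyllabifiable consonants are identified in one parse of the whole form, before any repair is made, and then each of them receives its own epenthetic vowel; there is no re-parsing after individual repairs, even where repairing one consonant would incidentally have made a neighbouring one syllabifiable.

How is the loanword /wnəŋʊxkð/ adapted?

Under (C)V, the unsyllabifiable consonants are /w/, /x/, /k/, /ð/ (no codas are permitted; onsets are limited to one consonant).
Each unlicensed consonant becomes the onset of a new syllable: /w/ → /wə/, /x/ → /xʊ/, /k/ → /kʊ/, /ð/ → /ðʊ/.

wənəŋʊxʊkʊðʊ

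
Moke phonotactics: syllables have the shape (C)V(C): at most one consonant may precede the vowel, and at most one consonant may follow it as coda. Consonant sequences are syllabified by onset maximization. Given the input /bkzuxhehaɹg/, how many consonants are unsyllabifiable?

The consonants /b/, /k/, /g/ cannot be parsed into a legal (C)V(C) syllable (at most one coda consonant is licensed; onsets are limited to one consonant).

3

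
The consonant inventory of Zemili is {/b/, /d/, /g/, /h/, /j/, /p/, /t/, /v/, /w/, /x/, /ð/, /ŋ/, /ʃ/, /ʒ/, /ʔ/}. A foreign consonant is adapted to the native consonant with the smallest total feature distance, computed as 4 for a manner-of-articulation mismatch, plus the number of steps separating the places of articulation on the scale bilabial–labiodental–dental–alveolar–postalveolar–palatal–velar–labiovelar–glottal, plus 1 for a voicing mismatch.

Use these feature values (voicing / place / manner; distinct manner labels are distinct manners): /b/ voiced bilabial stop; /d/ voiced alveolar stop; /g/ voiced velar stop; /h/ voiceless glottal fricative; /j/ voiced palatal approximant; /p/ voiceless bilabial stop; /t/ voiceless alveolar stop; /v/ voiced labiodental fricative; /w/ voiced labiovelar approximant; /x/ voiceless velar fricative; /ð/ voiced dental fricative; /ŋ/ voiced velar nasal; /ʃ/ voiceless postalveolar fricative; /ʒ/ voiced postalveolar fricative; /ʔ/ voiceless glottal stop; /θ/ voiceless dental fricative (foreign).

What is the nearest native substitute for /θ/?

/ð/ is closest: same manner (fricative), place distance 0 (dental→dental), voicing differs (+1); total 1. Next closest is /v/ at distance 2.

ð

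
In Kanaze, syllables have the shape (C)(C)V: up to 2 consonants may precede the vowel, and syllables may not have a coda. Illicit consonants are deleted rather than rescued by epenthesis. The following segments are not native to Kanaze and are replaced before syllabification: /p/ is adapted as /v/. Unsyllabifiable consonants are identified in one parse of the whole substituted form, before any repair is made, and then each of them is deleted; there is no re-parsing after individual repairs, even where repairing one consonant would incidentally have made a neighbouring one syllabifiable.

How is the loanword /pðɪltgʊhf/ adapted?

Substitution: /p/ → /v/, giving /vðɪltgʊhf/.
Under (C)(C)V, the unsyllabifiable consonants are /l/, /h/, /f/ (no codas are permitted; onsets may contain at most 2 consonants).
Deleting the stranded consonants removes /l/, /h/, /f/.

vðɪtgʊ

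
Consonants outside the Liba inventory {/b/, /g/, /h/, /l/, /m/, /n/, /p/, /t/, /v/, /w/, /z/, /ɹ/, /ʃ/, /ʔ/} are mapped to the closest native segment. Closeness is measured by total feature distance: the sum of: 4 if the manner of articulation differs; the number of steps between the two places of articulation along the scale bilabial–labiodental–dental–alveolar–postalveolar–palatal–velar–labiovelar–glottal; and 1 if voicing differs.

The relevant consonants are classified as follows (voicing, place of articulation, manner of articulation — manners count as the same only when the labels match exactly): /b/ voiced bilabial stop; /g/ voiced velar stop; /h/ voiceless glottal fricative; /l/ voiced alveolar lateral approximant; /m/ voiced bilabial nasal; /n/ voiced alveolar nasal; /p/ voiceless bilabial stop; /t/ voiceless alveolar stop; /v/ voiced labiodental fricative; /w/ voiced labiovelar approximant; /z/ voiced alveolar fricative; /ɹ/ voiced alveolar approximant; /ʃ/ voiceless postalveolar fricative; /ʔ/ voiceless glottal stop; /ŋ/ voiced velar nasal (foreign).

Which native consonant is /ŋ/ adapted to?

/n/ is closest: same manner (nasal), place distance 3 (velar→alveolar), same voicing; total 3. Next closest is /g/ at distance 4.

n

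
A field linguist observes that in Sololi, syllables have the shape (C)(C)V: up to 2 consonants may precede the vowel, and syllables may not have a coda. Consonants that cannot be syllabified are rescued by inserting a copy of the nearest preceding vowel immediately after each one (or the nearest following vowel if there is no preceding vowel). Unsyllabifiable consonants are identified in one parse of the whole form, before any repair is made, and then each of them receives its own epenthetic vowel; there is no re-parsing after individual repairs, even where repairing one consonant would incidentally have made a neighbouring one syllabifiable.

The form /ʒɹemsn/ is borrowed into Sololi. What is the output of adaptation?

ʒɹemesene

The consonants /m/, /s/, /n/ cannot be parsed into a legal (C)(C)V syllable (no codas are permitted; onsets may contain at most 2 consonants).
Each unlicensed consonant becomes the onset of a new syllable: /m/ → /me/, /s/ → /se/, /n/ → /ne/.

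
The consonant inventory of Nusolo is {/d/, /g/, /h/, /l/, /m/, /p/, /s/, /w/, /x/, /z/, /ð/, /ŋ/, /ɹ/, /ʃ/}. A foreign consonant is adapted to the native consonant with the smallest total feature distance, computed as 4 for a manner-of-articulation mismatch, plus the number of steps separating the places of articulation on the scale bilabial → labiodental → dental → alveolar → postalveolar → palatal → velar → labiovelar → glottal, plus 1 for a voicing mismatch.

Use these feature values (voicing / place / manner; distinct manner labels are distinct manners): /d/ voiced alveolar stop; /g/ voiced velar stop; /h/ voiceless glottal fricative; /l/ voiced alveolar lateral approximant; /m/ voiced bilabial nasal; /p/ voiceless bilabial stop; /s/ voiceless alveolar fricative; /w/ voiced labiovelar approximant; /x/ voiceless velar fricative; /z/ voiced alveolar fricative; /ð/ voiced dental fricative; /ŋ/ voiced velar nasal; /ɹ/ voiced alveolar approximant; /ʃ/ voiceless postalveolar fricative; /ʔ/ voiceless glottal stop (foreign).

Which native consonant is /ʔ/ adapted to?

g

/g/ is closest: same manner (stop), place distance 2 (glottal→velar), voicing differs (+1); total 3. Next closest is /h/ at distance 4.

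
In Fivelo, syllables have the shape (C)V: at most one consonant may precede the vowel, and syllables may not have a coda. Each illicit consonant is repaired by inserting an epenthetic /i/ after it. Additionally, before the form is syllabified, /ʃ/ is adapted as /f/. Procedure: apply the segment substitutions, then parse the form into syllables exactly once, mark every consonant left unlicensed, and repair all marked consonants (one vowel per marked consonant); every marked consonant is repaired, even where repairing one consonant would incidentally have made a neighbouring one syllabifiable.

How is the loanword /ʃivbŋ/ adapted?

fivibiŋi

Substitution: /ʃ/ → /f/, giving /fivbŋ/.
The consonants /v/, /b/, /ŋ/ cannot be parsed into a legal (C)V syllable (no codas are permitted; onsets are limited to one consonant).
Epenthesis after each stranded consonant: /v/ → /vi/, /b/ → /bi/, /ŋ/ → /ŋi/.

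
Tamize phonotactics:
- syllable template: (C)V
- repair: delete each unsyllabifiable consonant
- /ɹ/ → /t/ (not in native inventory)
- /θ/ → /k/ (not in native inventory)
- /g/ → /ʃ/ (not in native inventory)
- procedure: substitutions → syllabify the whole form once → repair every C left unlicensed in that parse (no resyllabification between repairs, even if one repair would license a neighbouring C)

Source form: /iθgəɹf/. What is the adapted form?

Substitution: /θ/ → /k/, /g/ → /ʃ/, /ɹ/ → /t/, giving /ikʃətf/.
Under (C)V, the unsyllabifiable consonants are /k/, /t/, /f/ (no codas are permitted; onsets are limited to one consonant).
Deletion applies to /k/, /t/, /f/.

iʃə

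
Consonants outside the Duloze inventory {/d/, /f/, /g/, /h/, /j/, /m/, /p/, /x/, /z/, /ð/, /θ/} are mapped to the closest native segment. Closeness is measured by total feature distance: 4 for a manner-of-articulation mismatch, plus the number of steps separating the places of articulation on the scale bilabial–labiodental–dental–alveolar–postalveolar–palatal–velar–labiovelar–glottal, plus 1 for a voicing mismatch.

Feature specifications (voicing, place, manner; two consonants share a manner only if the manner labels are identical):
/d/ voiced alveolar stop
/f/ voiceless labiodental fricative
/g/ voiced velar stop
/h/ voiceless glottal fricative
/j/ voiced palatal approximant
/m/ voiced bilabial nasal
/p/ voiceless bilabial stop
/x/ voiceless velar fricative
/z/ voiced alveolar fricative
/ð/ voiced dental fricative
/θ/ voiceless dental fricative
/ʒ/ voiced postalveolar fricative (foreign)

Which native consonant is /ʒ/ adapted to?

/z/ is closest: same manner (fricative), place distance 1 (postalveolar→alveolar), same voicing; total 1. Next closest is /ð/ at distance 2.

z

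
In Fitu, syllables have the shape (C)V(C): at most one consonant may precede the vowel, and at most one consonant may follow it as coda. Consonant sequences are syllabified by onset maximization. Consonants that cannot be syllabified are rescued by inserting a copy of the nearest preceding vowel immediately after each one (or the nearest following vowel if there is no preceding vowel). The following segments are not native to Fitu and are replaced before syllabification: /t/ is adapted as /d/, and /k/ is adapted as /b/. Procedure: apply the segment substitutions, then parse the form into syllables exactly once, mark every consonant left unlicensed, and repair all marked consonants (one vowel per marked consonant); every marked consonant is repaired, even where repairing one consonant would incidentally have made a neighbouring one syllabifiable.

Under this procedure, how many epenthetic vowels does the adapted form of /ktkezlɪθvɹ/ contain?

After substitution the input is /bdbezlɪθvɹ/.
The unsyllabifiable consonants are /b/, /d/, /v/, /ɹ/; each receives one epenthetic vowel.

4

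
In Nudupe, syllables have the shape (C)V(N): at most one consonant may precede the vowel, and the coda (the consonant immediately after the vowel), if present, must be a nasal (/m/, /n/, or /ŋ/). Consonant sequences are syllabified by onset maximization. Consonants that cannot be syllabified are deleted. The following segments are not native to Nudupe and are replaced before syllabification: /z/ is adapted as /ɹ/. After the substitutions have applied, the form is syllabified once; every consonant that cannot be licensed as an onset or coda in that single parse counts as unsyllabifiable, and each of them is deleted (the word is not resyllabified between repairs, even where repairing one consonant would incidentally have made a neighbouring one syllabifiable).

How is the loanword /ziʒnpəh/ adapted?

ɹipə

Substitution: /z/ → /ɹ/, giving /ɹiʒnpəh/.
Syllabifying with onset maximization leaves /ʒ/, /n/, /h/ stranded (only a nasal (/m/, /n/, or /ŋ/) is licensed in coda position; onsets are limited to one consonant).
Deleting the stranded consonants removes /ʒ/, /n/, /h/.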